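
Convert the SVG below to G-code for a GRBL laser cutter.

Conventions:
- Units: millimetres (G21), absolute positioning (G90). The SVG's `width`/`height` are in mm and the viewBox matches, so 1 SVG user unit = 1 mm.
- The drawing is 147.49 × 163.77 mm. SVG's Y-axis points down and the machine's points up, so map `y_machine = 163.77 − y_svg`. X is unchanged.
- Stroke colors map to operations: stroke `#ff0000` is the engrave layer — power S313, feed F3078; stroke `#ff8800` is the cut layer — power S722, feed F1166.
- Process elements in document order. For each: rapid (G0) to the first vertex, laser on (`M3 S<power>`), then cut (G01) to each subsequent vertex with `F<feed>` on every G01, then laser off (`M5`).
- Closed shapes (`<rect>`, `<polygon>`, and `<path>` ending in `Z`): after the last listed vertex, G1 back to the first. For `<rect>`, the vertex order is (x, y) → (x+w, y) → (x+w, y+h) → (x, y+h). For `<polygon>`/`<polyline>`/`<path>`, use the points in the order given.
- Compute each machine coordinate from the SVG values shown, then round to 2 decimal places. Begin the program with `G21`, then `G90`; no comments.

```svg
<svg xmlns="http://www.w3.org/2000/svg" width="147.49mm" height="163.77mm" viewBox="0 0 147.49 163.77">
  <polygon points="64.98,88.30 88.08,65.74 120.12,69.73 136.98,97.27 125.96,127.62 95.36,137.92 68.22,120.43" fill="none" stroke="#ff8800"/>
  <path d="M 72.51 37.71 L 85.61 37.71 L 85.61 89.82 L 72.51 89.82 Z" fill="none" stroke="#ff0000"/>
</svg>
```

G21
G90
G0 X64.98 Y75.47
M3 S722
G01 X88.08 Y98.03 F1166
G01 X120.12 Y94.04 F1166
G01 X136.98 Y66.50 F1166
G01 X125.96 Y36.15 F1166
G01 X95.36 Y25.85 F1166
G01 X68.22 Y43.34 F1166
G01 X64.98 Y75.47 F1166
M5
G0 X72.51 Y126.06
M3 S313
G01 X85.61 Y126.06 F3078
G01 X85.61 Y73.95 F3078
G01 X72.51 Y73.95 F3078
G01 X72.51 Y126.06 F3078
M5

Since the viewBox matches the mm dimensions, user units are millimetres directly. The only transform is the Y-flip y_m = 163.77 − y_svg.

Shape 1 is a regular polygon drawn with `<polygon>`. Its stroke #ff8800 means cut at S722, F1166. After flipping Y the toolpath is (64.98,75.47) → (88.08,98.03) → (120.12,94.04) → (136.98,66.50) → (125.96,36.15) → (95.36,25.85) → (68.22,43.34) → (64.98,75.47), returning to the start.

Shape 2 is a rectangle drawn with `<path>`. Its stroke #ff0000 means engrave at S313, F3078. After flipping Y the toolpath is (72.51,126.06) → (85.61,126.06) → (85.61,73.95) → (72.51,73.95) → (72.51,126.06), returning to the start.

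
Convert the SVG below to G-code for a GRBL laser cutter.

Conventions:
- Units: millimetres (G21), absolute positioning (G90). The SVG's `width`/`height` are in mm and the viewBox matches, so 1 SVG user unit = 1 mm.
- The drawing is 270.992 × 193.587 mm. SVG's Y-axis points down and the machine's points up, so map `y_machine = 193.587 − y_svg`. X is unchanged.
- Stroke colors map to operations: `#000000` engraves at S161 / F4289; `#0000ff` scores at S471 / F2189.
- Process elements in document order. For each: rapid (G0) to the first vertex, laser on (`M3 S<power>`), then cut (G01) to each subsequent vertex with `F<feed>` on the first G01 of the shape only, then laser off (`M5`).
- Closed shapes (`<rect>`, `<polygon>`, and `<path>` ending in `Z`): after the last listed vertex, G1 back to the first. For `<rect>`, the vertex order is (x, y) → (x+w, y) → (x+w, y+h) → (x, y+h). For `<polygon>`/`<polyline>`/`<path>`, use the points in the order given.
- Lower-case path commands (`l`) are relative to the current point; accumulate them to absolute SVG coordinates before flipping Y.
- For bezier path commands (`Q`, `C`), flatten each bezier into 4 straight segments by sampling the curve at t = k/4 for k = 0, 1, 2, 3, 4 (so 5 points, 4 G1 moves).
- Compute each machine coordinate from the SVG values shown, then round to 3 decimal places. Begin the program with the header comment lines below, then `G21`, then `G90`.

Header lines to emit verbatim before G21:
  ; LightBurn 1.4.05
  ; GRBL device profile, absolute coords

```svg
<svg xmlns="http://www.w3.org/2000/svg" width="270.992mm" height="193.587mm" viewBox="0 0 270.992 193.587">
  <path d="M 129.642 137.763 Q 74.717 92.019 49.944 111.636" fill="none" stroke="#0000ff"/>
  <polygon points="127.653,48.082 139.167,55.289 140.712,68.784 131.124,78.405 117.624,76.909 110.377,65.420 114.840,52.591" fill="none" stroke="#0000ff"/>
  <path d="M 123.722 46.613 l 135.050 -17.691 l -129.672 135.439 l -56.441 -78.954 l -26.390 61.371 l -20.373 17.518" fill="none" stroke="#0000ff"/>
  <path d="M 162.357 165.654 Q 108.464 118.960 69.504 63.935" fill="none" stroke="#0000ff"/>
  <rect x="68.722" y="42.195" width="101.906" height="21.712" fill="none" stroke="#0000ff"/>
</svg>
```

Since the viewBox matches the mm dimensions, user units are millimetres directly. The only transform is the Y-flip y_m = 193.587 − y_svg.

Shape 1 is a quadratic bezier drawn with `<path>`. Its stroke #0000ff means score at S471, F2189. After flipping Y the toolpath is (129.642,55.824) → (104.064,74.611) → (82.255,85.228) → (64.215,87.674) → (49.944,81.951).

Shape 2 is a regular polygon drawn with `<polygon>`. Its stroke #0000ff means score at S471, F2189. After flipping Y the toolpath is (127.653,145.505) → (139.167,138.298) → (140.712,124.803) → (131.124,115.182) → (117.624,116.678) → (110.377,128.167) → (114.840,140.996) → (127.653,145.505), returning to the start.

Shape 3 is a open polyline drawn with `<path>`. Its stroke #0000ff means score at S471, F2189. After flipping Y the toolpath is (123.722,146.974) → (258.772,164.665) → (129.100,29.226) → (72.659,108.180) → (46.269,46.809) → (25.896,29.291).

Shape 4 is a quadratic bezier drawn with `<path>`. Its stroke #0000ff means score at S471, F2189. After flipping Y the toolpath is (162.357,27.933) → (136.344,51.801) → (112.197,76.710) → (89.917,102.660) → (69.504,129.652).

Shape 5 is a rectangle drawn with `<rect>`. Its stroke #0000ff means score at S471, F2189. After flipping Y the toolpath is (68.722,151.392) → (170.628,151.392) → (170.628,129.680) → (68.722,129.680) → (68.722,151.392), returning to the start.

; LightBurn 1.4.05
; GRBL device profile, absolute coords
G21
G90
G0 X129.642 Y55.824
M3 S471
G01 X104.064 Y74.611 F2189
G01 X82.255 Y85.228
G01 X64.215 Y87.674
G01 X49.944 Y81.951
M5
G0 X127.653 Y145.505
M3 S471
G01 X139.167 Y138.298 F2189
G01 X140.712 Y124.803
G01 X131.124 Y115.182
G01 X117.624 Y116.678
G01 X110.377 Y128.167
G01 X114.840 Y140.996
G01 X127.653 Y145.505
M5
G0 X123.722 Y146.974
M3 S471
G01 X258.772 Y164.665 F2189
G01 X129.100 Y29.226
G01 X72.659 Y108.180
G01 X46.269 Y46.809
G01 X25.896 Y29.291
M5
G0 X162.357 Y27.933
M3 S471
G01 X136.344 Y51.801 F2189
G01 X112.197 Y76.710
G01 X89.917 Y102.660
G01 X69.504 Y129.652
M5
G0 X68.722 Y151.392
M3 S471
G01 X170.628 Y151.392 F2189
G01 X170.628 Y129.680
G01 X68.722 Y129.680
G01 X68.722 Y151.392
M5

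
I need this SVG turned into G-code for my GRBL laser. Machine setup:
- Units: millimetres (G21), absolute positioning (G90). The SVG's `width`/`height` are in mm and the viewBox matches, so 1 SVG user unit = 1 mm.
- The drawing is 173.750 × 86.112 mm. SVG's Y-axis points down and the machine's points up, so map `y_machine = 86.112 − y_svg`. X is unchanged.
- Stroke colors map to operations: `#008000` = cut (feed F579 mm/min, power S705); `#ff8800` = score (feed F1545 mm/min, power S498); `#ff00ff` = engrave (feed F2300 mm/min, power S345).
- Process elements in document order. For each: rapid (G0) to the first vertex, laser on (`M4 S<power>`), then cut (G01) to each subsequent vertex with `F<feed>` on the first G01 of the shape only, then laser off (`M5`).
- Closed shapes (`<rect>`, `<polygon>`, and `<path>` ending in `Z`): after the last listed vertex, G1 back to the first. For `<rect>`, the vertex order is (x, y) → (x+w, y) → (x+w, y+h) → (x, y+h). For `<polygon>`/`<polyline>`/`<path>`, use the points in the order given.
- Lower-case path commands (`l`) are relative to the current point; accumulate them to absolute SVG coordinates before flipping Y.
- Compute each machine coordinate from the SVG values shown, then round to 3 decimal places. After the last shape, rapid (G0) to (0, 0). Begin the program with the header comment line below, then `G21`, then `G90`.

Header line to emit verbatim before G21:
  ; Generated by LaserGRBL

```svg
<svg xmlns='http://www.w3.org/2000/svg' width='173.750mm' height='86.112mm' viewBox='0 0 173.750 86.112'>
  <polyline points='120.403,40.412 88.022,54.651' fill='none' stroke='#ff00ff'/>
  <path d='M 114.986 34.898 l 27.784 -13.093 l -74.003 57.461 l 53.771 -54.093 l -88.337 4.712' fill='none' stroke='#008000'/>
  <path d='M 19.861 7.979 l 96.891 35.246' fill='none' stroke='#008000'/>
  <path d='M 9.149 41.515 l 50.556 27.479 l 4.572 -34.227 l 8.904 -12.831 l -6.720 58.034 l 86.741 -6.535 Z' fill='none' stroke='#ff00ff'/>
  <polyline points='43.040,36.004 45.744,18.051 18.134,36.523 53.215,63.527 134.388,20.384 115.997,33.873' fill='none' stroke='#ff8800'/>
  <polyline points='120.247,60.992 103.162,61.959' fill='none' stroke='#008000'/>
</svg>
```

; Generated by LaserGRBL
G21
G90
G0 X120.403 Y45.700
M4 S345
G01 X88.022 Y31.461 F2300
M5
G0 X114.986 Y51.214
M4 S705
G01 X142.770 Y64.307 F579
G01 X68.767 Y6.846
G01 X122.538 Y60.939
G01 X34.201 Y56.227
M5
G0 X19.861 Y78.133
M4 S705
G01 X116.752 Y42.887 F579
M5
G0 X9.149 Y44.597
M4 S345
G01 X59.705 Y17.118 F2300
G01 X64.277 Y51.345
G01 X73.181 Y64.176
G01 X66.461 Y6.142
G01 X153.202 Y12.677
G01 X9.149 Y44.597
M5
G0 X43.040 Y50.108
M4 S498
G01 X45.744 Y68.061 F1545
G01 X18.134 Y49.589
G01 X53.215 Y22.585
G01 X134.388 Y65.728
G01 X115.997 Y52.239
M5
G0 X120.247 Y25.120
M4 S705
G01 X103.162 Y24.153 F579
M5
G0 X0.000 Y0.000

Since the viewBox matches the mm dimensions, user units are millimetres directly. The only transform is the Y-flip y_m = 86.112 − y_svg.

Shape 1 is a line segment drawn with `<polyline>`. Its stroke #ff00ff means engrave at S345, F2300. After flipping Y the toolpath is (120.403,45.700) → (88.022,31.461).

Shape 2 is a open polyline drawn with `<path>`. Its stroke #008000 means cut at S705, F579. After flipping Y the toolpath is (114.986,51.214) → (142.770,64.307) → (68.767,6.846) → (122.538,60.939) → (34.201,56.227).

Shape 3 is a line segment drawn with `<path>`. Its stroke #008000 means cut at S705, F579. After flipping Y the toolpath is (19.861,78.133) → (116.752,42.887).

Shape 4 is a closed polygon drawn with `<path>`. Its stroke #ff00ff means engrave at S345, F2300. After flipping Y the toolpath is (9.149,44.597) → (59.705,17.118) → (64.277,51.345) → (73.181,64.176) → (66.461,6.142) → (153.202,12.677) → (9.149,44.597), returning to the start.

Shape 5 is a open polyline drawn with `<polyline>`. Its stroke #ff8800 means score at S498, F1545. After flipping Y the toolpath is (43.040,50.108) → (45.744,68.061) → (18.134,49.589) → (53.215,22.585) → (134.388,65.728) → (115.997,52.239).

Shape 6 is a line segment drawn with `<polyline>`. Its stroke #008000 means cut at S705, F579. After flipping Y the toolpath is (120.247,25.120) → (103.162,24.153).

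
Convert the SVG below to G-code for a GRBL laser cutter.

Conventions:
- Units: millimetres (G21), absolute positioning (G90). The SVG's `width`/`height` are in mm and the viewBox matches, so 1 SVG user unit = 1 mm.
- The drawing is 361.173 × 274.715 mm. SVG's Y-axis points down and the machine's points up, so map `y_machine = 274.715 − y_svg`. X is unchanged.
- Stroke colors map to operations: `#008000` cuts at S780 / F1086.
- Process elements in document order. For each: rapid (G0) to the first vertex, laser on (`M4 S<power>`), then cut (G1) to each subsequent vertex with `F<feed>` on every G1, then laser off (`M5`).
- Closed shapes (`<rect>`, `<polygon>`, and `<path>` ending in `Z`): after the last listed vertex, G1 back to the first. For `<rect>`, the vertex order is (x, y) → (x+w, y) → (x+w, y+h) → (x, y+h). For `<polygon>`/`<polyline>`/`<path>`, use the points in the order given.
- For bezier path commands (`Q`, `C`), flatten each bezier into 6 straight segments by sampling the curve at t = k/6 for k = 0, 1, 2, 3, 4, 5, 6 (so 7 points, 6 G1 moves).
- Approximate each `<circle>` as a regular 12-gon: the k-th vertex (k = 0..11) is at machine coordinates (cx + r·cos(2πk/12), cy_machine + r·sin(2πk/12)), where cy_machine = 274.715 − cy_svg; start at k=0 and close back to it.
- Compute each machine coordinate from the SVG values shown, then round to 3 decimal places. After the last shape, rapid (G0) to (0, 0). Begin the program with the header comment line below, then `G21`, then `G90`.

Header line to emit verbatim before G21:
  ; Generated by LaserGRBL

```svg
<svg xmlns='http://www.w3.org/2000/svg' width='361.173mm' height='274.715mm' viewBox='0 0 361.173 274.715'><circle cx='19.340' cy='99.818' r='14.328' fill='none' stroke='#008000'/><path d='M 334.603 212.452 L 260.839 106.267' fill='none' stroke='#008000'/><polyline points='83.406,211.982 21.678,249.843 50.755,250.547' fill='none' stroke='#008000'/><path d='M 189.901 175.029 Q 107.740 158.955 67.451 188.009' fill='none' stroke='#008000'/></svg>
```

Since the viewBox matches the mm dimensions, user units are millimetres directly. The only transform is the Y-flip y_m = 274.715 − y_svg.

Shape 1 is a circle drawn with `<circle>`. Its stroke #008000 means cut at S780, F1086. After flipping Y the toolpath is (33.668,174.897) → (31.748,182.061) → (26.504,187.305) → (19.340,189.225) → (12.176,187.305) → (6.932,182.061) → (5.012,174.897) → (6.932,167.733) → (12.176,162.489) → (19.340,160.569) → (26.504,162.489) → (31.748,167.733) → (33.668,174.897), returning to the start.

Shape 2 is a line segment drawn with `<path>`. Its stroke #008000 means cut at S780, F1086. After flipping Y the toolpath is (334.603,62.263) → (260.839,168.448).

Shape 3 is a open polyline drawn with `<polyline>`. Its stroke #008000 means cut at S780, F1086. After flipping Y the toolpath is (83.406,62.733) → (21.678,24.872) → (50.755,24.168).

Shape 4 is a quadratic bezier drawn with `<path>`. Its stroke #008000 means cut at S780, F1086. After flipping Y the toolpath is (189.901,99.686) → (163.677,103.790) → (139.779,105.388) → (118.208,104.478) → (98.963,101.061) → (82.044,95.137) → (67.451,86.706).

; Generated by LaserGRBL
G21
G90
G0 X33.668 Y174.897
M4 S780
G1 X31.748 Y182.061 F1086
G1 X26.504 Y187.305 F1086
G1 X19.340 Y189.225 F1086
G1 X12.176 Y187.305 F1086
G1 X6.932 Y182.061 F1086
G1 X5.012 Y174.897 F1086
G1 X6.932 Y167.733 F1086
G1 X12.176 Y162.489 F1086
G1 X19.340 Y160.569 F1086
G1 X26.504 Y162.489 F1086
G1 X31.748 Y167.733 F1086
G1 X33.668 Y174.897 F1086
M5
G0 X334.603 Y62.263
M4 S780
G1 X260.839 Y168.448 F1086
M5
G0 X83.406 Y62.733
M4 S780
G1 X21.678 Y24.872 F1086
G1 X50.755 Y24.168 F1086
M5
G0 X189.901 Y99.686
M4 S780
G1 X163.677 Y103.790 F1086
G1 X139.779 Y105.388 F1086
G1 X118.208 Y104.478 F1086
G1 X98.963 Y101.061 F1086
G1 X82.044 Y95.137 F1086
G1 X67.451 Y86.706 F1086
M5
G0 X0.000 Y0.000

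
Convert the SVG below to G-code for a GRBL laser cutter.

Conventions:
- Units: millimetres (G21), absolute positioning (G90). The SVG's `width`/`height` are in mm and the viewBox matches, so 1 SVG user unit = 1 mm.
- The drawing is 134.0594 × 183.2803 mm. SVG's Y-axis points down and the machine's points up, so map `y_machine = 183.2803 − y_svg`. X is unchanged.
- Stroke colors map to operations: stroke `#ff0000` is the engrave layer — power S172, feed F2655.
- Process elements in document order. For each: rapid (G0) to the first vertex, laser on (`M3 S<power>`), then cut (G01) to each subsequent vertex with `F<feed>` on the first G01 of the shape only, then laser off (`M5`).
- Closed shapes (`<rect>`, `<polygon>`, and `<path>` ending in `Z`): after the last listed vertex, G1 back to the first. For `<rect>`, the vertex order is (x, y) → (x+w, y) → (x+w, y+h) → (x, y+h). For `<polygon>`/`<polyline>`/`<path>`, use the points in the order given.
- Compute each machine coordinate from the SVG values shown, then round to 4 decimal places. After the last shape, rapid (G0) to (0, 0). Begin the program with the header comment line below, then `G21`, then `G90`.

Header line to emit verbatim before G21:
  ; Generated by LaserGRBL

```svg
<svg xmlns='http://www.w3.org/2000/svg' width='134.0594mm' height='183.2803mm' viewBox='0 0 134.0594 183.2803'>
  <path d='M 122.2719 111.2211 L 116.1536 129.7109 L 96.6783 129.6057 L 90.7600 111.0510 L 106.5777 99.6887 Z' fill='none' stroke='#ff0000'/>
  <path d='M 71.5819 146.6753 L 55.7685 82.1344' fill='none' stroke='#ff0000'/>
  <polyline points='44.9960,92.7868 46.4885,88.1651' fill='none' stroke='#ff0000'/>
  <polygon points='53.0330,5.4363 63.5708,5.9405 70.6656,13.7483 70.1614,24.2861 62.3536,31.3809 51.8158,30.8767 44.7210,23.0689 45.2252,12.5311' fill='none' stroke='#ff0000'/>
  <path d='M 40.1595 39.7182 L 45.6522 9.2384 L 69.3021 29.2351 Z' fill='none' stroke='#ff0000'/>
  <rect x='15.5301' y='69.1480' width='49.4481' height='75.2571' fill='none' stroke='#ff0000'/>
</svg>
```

; Generated by LaserGRBL
G21
G90
G0 X122.2719 Y72.0592
M3 S172
G01 X116.1536 Y53.5694 F2655
G01 X96.6783 Y53.6746
G01 X90.7600 Y72.2293
G01 X106.5777 Y83.5916
G01 X122.2719 Y72.0592
M5
G0 X71.5819 Y36.6050
M3 S172
G01 X55.7685 Y101.1459 F2655
M5
G0 X44.9960 Y90.4935
M3 S172
G01 X46.4885 Y95.1152 F2655
M5
G0 X53.0330 Y177.8440
M3 S172
G01 X63.5708 Y177.3398 F2655
G01 X70.6656 Y169.5320
G01 X70.1614 Y158.9942
G01 X62.3536 Y151.8994
G01 X51.8158 Y152.4036
G01 X44.7210 Y160.2114
G01 X45.2252 Y170.7492
G01 X53.0330 Y177.8440
M5
G0 X40.1595 Y143.5621
M3 S172
G01 X45.6522 Y174.0419 F2655
G01 X69.3021 Y154.0452
G01 X40.1595 Y143.5621
M5
G0 X15.5301 Y114.1323
M3 S172
G01 X64.9782 Y114.1323 F2655
G01 X64.9782 Y38.8752
G01 X15.5301 Y38.8752
G01 X15.5301 Y114.1323
M5
G0 X0.0000 Y0.0000

Since the viewBox matches the mm dimensions, user units are millimetres directly. The only transform is the Y-flip y_m = 183.2803 − y_svg.

Shape 1 is a regular polygon drawn with `<path>`. Its stroke #ff0000 means engrave at S172, F2655. After flipping Y the toolpath is (122.2719,72.0592) → (116.1536,53.5694) → (96.6783,53.6746) → (90.7600,72.2293) → (106.5777,83.5916) → (122.2719,72.0592), returning to the start.

Shape 2 is a line segment drawn with `<path>`. Its stroke #ff0000 means engrave at S172, F2655. After flipping Y the toolpath is (71.5819,36.6050) → (55.7685,101.1459).

Shape 3 is a line segment drawn with `<polyline>`. Its stroke #ff0000 means engrave at S172, F2655. After flipping Y the toolpath is (44.9960,90.4935) → (46.4885,95.1152).

Shape 4 is a regular polygon drawn with `<polygon>`. Its stroke #ff0000 means engrave at S172, F2655. After flipping Y the toolpath is (53.0330,177.8440) → (63.5708,177.3398) → (70.6656,169.5320) → (70.1614,158.9942) → (62.3536,151.8994) → (51.8158,152.4036) → (44.7210,160.2114) → (45.2252,170.7492) → (53.0330,177.8440), returning to the start.

Shape 5 is a regular polygon drawn with `<path>`. Its stroke #ff0000 means engrave at S172, F2655. After flipping Y the toolpath is (40.1595,143.5621) → (45.6522,174.0419) → (69.3021,154.0452) → (40.1595,143.5621), returning to the start.

Shape 6 is a rectangle drawn with `<rect>`. Its stroke #ff0000 means engrave at S172, F2655. After flipping Y the toolpath is (15.5301,114.1323) → (64.9782,114.1323) → (64.9782,38.8752) → (15.5301,38.8752) → (15.5301,114.1323), returning to the start.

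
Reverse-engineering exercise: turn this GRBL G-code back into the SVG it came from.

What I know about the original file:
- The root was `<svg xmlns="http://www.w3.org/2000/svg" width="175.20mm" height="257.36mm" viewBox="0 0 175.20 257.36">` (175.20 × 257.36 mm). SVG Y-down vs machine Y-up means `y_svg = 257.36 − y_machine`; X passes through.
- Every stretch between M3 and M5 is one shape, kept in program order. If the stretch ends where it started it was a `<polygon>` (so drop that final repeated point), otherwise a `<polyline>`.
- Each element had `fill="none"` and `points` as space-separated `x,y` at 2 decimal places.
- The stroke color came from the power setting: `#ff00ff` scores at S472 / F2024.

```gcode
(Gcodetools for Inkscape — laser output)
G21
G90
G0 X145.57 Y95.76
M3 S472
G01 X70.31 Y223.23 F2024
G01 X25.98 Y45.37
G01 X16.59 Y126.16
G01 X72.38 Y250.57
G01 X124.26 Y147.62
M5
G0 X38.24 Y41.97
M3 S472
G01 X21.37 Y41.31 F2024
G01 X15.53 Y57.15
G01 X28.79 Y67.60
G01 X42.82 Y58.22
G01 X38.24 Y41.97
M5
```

Machine Y-up, SVG Y-down with viewBox height 257.36, so y_svg = 257.36 − y_machine; X carries over. Every run uses S472, so all elements get stroke `#ff00ff` (score).

Run 1: The run is open, so emit a `<polyline>` with points (Y-flipped): 145.57,161.60 70.31,34.13 25.98,211.99 16.59,131.20 72.38,6.79 124.26,109.74.

Run 2: The run returns to its start, so emit a `<polygon>` with points (Y-flipped): 38.24,215.39 21.37,216.05 15.53,200.21 28.79,189.76 42.82,199.14.

<svg xmlns="http://www.w3.org/2000/svg" width="175.20mm" height="257.36mm" viewBox="0 0 175.20 257.36">
  <polyline points="145.57,161.60 70.31,34.13 25.98,211.99 16.59,131.20 72.38,6.79 124.26,109.74" fill="none" stroke="#ff00ff"/>
  <polygon points="38.24,215.39 21.37,216.05 15.53,200.21 28.79,189.76 42.82,199.14" fill="none" stroke="#ff00ff"/>
</svg>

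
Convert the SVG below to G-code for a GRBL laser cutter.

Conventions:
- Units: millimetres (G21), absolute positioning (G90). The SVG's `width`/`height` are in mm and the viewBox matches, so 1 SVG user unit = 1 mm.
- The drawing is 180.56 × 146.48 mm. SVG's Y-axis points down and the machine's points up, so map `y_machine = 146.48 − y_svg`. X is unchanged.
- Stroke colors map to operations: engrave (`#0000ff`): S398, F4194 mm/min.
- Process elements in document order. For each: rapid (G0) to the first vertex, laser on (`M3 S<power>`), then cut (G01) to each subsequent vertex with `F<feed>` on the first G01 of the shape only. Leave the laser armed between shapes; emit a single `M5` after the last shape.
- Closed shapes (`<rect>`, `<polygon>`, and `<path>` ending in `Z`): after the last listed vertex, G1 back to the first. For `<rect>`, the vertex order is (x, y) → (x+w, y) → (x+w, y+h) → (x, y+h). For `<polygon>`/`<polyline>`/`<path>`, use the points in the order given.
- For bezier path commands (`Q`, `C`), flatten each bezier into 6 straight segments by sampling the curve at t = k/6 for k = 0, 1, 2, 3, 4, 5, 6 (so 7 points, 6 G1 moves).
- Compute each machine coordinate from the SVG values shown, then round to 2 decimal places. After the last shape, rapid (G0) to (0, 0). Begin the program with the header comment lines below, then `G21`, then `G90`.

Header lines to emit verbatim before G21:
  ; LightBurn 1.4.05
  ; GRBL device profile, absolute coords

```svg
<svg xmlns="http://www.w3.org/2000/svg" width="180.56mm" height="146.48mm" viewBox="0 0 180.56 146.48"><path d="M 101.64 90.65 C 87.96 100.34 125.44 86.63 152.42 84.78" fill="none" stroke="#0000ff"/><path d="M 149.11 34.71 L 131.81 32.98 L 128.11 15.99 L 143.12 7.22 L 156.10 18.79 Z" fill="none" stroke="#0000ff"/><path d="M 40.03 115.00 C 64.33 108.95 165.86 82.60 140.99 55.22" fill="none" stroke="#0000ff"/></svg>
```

1 u = 1 mm; y_m = 146.48 − y.

[1] `<path>` cubic bezier, #0000ff→engrave S398 F4194: (101.64,55.83) → (98.78,52.77) → (102.73,52.63) → (111.78,54.44) → (124.22,57.20) → (138.34,59.95) → (152.42,61.70)

[2] `<path>` regular polygon, #0000ff→engrave S398 F4194: (149.11,111.77) → (131.81,113.50) → (128.11,130.49) → (143.12,139.26) → (156.10,127.69) → (149.11,111.77) (closed)

[3] `<path>` cubic bezier, #0000ff→engrave S398 F4194: (40.03,31.48) → (57.67,36.11) → (82.53,43.58) → (108.95,53.37) → (131.27,64.94) → (143.83,77.75) → (140.99,91.26)

; LightBurn 1.4.05
; GRBL device profile, absolute coords
G21
G90
G0 X101.64 Y55.83
M3 S398
G01 X98.78 Y52.77 F4194
G01 X102.73 Y52.63
G01 X111.78 Y54.44
G01 X124.22 Y57.20
G01 X138.34 Y59.95
G01 X152.42 Y61.70
G0 X149.11 Y111.77
M3 S398
G01 X131.81 Y113.50 F4194
G01 X128.11 Y130.49
G01 X143.12 Y139.26
G01 X156.10 Y127.69
G01 X149.11 Y111.77
G0 X40.03 Y31.48
M3 S398
G01 X57.67 Y36.11 F4194
G01 X82.53 Y43.58
G01 X108.95 Y53.37
G01 X131.27 Y64.94
G01 X143.83 Y77.75
G01 X140.99 Y91.26
M5
G0 X0.00 Y0.00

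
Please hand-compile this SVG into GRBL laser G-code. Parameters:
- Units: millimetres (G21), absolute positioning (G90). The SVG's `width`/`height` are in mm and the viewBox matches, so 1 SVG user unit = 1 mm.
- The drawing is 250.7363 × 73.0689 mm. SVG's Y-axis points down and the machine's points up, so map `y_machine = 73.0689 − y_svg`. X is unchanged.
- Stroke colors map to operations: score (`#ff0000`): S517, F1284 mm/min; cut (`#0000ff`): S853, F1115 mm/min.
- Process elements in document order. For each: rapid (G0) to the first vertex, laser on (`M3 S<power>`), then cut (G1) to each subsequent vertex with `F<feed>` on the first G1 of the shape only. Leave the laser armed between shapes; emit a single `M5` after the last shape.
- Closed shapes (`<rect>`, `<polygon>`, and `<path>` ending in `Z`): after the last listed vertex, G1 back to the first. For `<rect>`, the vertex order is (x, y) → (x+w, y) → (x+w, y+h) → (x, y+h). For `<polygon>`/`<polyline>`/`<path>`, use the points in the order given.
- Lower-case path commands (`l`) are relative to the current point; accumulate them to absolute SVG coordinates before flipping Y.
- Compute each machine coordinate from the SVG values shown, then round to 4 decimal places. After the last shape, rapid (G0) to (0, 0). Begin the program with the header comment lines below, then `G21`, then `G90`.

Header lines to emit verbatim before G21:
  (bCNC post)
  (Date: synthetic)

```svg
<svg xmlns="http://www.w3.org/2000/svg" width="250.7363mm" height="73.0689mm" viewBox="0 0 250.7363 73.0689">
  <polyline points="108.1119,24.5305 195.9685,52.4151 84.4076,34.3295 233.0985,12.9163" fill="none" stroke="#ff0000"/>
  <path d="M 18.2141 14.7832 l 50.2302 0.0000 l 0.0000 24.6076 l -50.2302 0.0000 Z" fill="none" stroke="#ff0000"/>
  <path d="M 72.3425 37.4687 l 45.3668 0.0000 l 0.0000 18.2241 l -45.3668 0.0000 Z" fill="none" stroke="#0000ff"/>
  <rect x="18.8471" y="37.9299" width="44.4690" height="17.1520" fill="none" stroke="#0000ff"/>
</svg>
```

(bCNC post)
(Date: synthetic)
G21
G90
G0 X108.1119 Y48.5384
M3 S517
G1 X195.9685 Y20.6538 F1284
G1 X84.4076 Y38.7394
G1 X233.0985 Y60.1526
G0 X18.2141 Y58.2857
M3 S517
G1 X68.4443 Y58.2857 F1284
G1 X68.4443 Y33.6781
G1 X18.2141 Y33.6781
G1 X18.2141 Y58.2857
G0 X72.3425 Y35.6002
M3 S853
G1 X117.7093 Y35.6002 F1115
G1 X117.7093 Y17.3761
G1 X72.3425 Y17.3761
G1 X72.3425 Y35.6002
G0 X18.8471 Y35.1390
M3 S853
G1 X63.3161 Y35.1390 F1115
G1 X63.3161 Y17.9870
G1 X18.8471 Y17.9870
G1 X18.8471 Y35.1390
M5
G0 X0.0000 Y0.0000

Since the viewBox matches the mm dimensions, user units are millimetres directly. The only transform is the Y-flip y_m = 73.0689 − y_svg.

Shape 1 is a open polyline drawn with `<polyline>`. Its stroke #ff0000 means score at S517, F1284. After flipping Y the toolpath is (108.1119,48.5384) → (195.9685,20.6538) → (84.4076,38.7394) → (233.0985,60.1526).

Shape 2 is a rectangle drawn with `<path>`. Its stroke #ff0000 means score at S517, F1284. After flipping Y the toolpath is (18.2141,58.2857) → (68.4443,58.2857) → (68.4443,33.6781) → (18.2141,33.6781) → (18.2141,58.2857), returning to the start.

Shape 3 is a rectangle drawn with `<path>`. Its stroke #0000ff means cut at S853, F1115. After flipping Y the toolpath is (72.3425,35.6002) → (117.7093,35.6002) → (117.7093,17.3761) → (72.3425,17.3761) → (72.3425,35.6002), returning to the start.

Shape 4 is a rectangle drawn with `<rect>`. Its stroke #0000ff means cut at S853, F1115. After flipping Y the toolpath is (18.8471,35.1390) → (63.3161,35.1390) → (63.3161,17.9870) → (18.8471,17.9870) → (18.8471,35.1390), returning to the start.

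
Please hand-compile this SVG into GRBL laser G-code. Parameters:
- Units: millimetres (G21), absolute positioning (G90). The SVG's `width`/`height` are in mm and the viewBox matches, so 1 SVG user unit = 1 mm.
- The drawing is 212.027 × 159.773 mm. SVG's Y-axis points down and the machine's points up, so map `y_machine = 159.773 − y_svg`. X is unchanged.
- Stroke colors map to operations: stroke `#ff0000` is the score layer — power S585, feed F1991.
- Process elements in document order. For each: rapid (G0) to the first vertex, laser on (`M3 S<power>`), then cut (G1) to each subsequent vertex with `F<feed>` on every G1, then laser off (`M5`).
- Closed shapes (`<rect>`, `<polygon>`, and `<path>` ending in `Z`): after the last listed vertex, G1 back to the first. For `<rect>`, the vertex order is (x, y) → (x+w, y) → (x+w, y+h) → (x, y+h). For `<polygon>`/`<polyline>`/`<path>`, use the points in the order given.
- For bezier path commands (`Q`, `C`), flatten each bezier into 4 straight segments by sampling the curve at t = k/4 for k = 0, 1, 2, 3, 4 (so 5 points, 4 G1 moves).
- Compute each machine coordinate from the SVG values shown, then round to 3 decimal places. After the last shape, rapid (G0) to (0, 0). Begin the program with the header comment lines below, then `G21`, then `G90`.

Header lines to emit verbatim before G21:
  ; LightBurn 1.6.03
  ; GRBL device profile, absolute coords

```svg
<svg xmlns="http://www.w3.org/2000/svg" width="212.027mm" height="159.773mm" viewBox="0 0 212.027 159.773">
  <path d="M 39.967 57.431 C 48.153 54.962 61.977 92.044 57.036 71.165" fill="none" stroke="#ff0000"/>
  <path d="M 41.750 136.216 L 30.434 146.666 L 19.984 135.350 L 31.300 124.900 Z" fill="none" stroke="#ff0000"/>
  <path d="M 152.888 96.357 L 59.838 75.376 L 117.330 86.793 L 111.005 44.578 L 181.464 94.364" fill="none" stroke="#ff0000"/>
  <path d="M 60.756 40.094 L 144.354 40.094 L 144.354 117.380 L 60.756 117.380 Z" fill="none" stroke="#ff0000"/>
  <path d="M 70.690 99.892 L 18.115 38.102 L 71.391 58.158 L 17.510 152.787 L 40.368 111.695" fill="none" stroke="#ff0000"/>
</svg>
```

; LightBurn 1.6.03
; GRBL device profile, absolute coords
G21
G90
G0 X39.967 Y102.342
M3 S585
G1 X46.782 Y98.302 F1991
G1 X53.424 Y88.571 F1991
G1 X57.605 Y82.293 F1991
G1 X57.036 Y88.608 F1991
M5
G0 X41.750 Y23.557
M3 S585
G1 X30.434 Y13.107 F1991
G1 X19.984 Y24.423 F1991
G1 X31.300 Y34.873 F1991
G1 X41.750 Y23.557 F1991
M5
G0 X152.888 Y63.416
M3 S585
G1 X59.838 Y84.397 F1991
G1 X117.330 Y72.980 F1991
G1 X111.005 Y115.195 F1991
G1 X181.464 Y65.409 F1991
M5
G0 X60.756 Y119.679
M3 S585
G1 X144.354 Y119.679 F1991
G1 X144.354 Y42.393 F1991
G1 X60.756 Y42.393 F1991
G1 X60.756 Y119.679 F1991
M5
G0 X70.690 Y59.881
M3 S585
G1 X18.115 Y121.671 F1991
G1 X71.391 Y101.615 F1991
G1 X17.510 Y6.986 F1991
G1 X40.368 Y48.078 F1991
M5
G0 X0.000 Y0.000

viewBox `0 0 212.027 159.773` with mm width/height → 1 unit = 1 mm. Flip: y_m = 159.773 − y_svg.

**Shape 1** — `<path>` cubic bezier, stroke `#ff0000` → score (S585, F1991). Control points (SVG): P0=(39.967,57.431), P1=(48.153,54.962), P2=(61.977,92.044), P3=(57.036,71.165); sampled at t=k/4. Machine vertices: (39.967,102.342) → (46.782,98.302) → (53.424,88.571) → (57.605,82.293) → (57.036,88.608). Open path.

**Shape 2** — `<path>` regular polygon, stroke `#ff0000` → score (S585, F1991). Machine vertices: (41.750,23.557) → (30.434,13.107) → (19.984,24.423) → (31.300,34.873) → (41.750,23.557). Closed: final G1 returns to the first vertex.

**Shape 3** — `<path>` open polyline, stroke `#ff0000` → score (S585, F1991). Machine vertices: (152.888,63.416) → (59.838,84.397) → (117.330,72.980) → (111.005,115.195) → (181.464,65.409). Open path.

**Shape 4** — `<path>` rectangle, stroke `#ff0000` → score (S585, F1991). Machine vertices: (60.756,119.679) → (144.354,119.679) → (144.354,42.393) → (60.756,42.393) → (60.756,119.679). Closed: final G1 returns to the first vertex.

**Shape 5** — `<path>` open polyline, stroke `#ff0000` → score (S585, F1991). Machine vertices: (70.690,59.881) → (18.115,121.671) → (71.391,101.615) → (17.510,6.986) → (40.368,48.078). Open path.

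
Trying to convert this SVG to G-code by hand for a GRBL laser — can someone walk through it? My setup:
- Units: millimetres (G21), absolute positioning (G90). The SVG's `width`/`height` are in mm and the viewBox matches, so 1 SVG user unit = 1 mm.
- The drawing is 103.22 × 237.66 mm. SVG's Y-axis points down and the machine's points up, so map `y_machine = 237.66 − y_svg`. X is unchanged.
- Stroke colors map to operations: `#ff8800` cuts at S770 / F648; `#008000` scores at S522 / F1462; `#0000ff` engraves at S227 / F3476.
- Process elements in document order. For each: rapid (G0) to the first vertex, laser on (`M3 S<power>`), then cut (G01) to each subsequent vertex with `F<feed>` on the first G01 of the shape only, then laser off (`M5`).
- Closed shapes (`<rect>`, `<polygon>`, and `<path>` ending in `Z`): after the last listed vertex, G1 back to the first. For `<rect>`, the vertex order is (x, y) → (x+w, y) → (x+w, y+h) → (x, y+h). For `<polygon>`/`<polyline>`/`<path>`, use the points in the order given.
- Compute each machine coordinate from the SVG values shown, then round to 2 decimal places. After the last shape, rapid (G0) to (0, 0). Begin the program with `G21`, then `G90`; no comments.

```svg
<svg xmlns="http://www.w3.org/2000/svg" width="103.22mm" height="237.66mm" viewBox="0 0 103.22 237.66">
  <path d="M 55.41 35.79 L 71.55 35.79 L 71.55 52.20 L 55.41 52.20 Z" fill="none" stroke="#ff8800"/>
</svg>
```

Since the viewBox matches the mm dimensions, user units are millimetres directly. The only transform is the Y-flip y_m = 237.66 − y_svg.

Shape 1 is a rectangle drawn with `<path>`. Its stroke #ff8800 means cut at S770, F648. After flipping Y the toolpath is (55.41,201.87) → (71.55,201.87) → (71.55,185.46) → (55.41,185.46) → (55.41,201.87), returning to the start.

G21
G90
G0 X55.41 Y201.87
M3 S770
G01 X71.55 Y201.87 F648
G01 X71.55 Y185.46
G01 X55.41 Y185.46
G01 X55.41 Y201.87
M5
G0 X0.00 Y0.00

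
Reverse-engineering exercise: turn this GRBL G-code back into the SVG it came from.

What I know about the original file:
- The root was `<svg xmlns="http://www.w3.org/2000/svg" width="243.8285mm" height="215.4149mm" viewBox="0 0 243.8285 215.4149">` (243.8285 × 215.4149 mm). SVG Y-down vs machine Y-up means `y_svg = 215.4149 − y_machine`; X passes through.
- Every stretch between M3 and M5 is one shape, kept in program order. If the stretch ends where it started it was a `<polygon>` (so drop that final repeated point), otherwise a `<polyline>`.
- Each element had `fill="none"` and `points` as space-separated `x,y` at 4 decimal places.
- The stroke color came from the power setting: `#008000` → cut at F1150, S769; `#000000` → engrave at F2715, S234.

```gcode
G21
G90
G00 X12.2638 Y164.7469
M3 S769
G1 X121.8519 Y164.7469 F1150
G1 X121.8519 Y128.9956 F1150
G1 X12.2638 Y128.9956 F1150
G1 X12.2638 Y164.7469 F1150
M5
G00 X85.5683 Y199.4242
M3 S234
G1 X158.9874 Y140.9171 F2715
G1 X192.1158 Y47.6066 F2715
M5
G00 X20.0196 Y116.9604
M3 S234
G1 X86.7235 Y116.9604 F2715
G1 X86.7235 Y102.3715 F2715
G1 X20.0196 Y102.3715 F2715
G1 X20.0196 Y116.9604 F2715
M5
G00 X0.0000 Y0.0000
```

<svg xmlns="http://www.w3.org/2000/svg" width="243.8285mm" height="215.4149mm" viewBox="0 0 243.8285 215.4149">
  <polygon points="12.2638,50.6680 121.8519,50.6680 121.8519,86.4193 12.2638,86.4193" fill="none" stroke="#008000"/>
  <polyline points="85.5683,15.9907 158.9874,74.4978 192.1158,167.8083" fill="none" stroke="#000000"/>
  <polygon points="20.0196,98.4545 86.7235,98.4545 86.7235,113.0434 20.0196,113.0434" fill="none" stroke="#000000"/>
</svg>

Machine Y-up, SVG Y-down with viewBox height 215.4149, so y_svg = 215.4149 − y_machine; X carries over.

Run 1: power S769 maps to stroke `#008000` (cut). The run returns to its start, so emit a `<polygon>` with points (Y-flipped): 12.2638,50.6680 121.8519,50.6680 121.8519,86.4193 12.2638,86.4193.

Run 2: S234 ⇒ engrave layer `#000000`. The run is open, so emit a `<polyline>` with points (Y-flipped): 85.5683,15.9907 158.9874,74.4978 192.1158,167.8083.

Run 3: power S234 maps to stroke `#000000` (engrave). The run returns to its start, so emit a `<polygon>` with points (Y-flipped): 20.0196,98.4545 86.7235,98.4545 86.7235,113.0434 20.0196,113.0434.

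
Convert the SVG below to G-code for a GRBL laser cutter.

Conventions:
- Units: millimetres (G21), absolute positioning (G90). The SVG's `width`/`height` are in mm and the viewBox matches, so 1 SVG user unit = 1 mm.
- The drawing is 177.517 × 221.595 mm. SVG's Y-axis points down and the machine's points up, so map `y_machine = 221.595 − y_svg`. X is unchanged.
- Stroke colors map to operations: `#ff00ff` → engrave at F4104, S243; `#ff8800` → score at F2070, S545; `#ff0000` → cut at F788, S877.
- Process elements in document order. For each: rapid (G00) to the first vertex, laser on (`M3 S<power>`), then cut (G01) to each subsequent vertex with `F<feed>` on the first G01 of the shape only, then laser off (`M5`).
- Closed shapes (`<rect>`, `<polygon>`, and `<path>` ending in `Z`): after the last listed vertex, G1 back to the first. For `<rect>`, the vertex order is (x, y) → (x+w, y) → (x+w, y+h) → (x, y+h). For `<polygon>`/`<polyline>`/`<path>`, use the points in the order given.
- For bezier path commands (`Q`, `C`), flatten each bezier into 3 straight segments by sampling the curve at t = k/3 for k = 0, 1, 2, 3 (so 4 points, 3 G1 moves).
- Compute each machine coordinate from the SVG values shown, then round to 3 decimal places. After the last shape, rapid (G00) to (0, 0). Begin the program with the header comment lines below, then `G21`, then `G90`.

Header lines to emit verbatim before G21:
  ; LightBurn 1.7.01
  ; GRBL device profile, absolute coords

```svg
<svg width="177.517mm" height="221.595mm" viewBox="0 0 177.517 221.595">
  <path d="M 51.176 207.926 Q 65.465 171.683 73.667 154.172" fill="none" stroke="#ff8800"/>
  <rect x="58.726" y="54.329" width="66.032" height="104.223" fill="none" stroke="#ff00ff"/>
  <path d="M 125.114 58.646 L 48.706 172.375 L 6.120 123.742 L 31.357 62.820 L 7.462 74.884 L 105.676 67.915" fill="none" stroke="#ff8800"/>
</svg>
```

; LightBurn 1.7.01
; GRBL device profile, absolute coords
G21
G90
G00 X51.176 Y13.669
M3 S545
G01 X60.026 Y35.750 F2070
G01 X67.523 Y53.668
G01 X73.667 Y67.423
M5
G00 X58.726 Y167.266
M3 S243
G01 X124.758 Y167.266 F4104
G01 X124.758 Y63.043
G01 X58.726 Y63.043
G01 X58.726 Y167.266
M5
G00 X125.114 Y162.949
M3 S545
G01 X48.706 Y49.220 F2070
G01 X6.120 Y97.853
G01 X31.357 Y158.775
G01 X7.462 Y146.711
G01 X105.676 Y153.680
M5
G00 X0.000 Y0.000

1 u = 1 mm; y_m = 221.595 − y.

[1] `<path>` quadratic bezier, #ff8800→score S545 F2070: (51.176,13.669) → (60.026,35.750) → (67.523,53.668) → (73.667,67.423)

[2] `<rect>` rectangle, #ff00ff→engrave S243 F4104: (58.726,167.266) → (124.758,167.266) → (124.758,63.043) → (58.726,63.043) → (58.726,167.266) (closed)

[3] `<path>` open polyline, #ff8800→score S545 F2070: (125.114,162.949) → (48.706,49.220) → (6.120,97.853) → (31.357,158.775) → (7.462,146.711) → (105.676,153.680)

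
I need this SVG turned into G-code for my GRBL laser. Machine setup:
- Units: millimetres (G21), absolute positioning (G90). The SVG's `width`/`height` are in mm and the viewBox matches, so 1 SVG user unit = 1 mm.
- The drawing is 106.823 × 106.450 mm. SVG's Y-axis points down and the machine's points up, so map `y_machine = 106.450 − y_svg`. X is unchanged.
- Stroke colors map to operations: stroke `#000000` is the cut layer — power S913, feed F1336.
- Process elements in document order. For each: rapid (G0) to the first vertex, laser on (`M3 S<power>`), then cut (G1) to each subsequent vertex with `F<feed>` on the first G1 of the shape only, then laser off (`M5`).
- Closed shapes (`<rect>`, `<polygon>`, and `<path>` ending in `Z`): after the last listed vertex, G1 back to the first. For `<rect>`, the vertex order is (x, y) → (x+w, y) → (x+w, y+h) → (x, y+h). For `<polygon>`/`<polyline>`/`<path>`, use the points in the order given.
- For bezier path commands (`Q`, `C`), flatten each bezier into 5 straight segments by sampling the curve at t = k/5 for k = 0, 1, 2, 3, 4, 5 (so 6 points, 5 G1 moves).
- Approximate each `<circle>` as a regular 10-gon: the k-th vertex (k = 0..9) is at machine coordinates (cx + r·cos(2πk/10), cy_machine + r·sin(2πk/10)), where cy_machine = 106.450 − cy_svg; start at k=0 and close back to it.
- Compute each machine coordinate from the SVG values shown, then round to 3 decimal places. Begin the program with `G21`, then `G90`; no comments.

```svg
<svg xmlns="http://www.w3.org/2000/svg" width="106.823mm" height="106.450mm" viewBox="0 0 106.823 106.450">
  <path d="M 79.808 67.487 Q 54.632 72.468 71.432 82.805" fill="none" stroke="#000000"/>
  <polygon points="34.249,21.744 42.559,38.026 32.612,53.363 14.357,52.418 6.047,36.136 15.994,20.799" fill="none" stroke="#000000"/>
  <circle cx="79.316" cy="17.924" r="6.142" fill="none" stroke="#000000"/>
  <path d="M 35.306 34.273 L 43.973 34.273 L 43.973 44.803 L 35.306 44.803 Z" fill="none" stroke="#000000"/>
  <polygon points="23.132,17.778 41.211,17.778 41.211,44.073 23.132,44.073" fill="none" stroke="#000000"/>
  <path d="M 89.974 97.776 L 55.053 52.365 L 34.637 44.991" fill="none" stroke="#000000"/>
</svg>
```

Since the viewBox matches the mm dimensions, user units are millimetres directly. The only transform is the Y-flip y_m = 106.450 − y_svg.

Shape 1 is a quadratic bezier drawn with `<path>`. Its stroke #000000 means cut at S913, F1336. After flipping Y the toolpath is (79.808,38.963) → (71.417,36.756) → (66.383,34.121) → (64.708,31.058) → (66.391,27.566) → (71.432,23.645).

Shape 2 is a regular polygon drawn with `<polygon>`. Its stroke #000000 means cut at S913, F1336. After flipping Y the toolpath is (34.249,84.706) → (42.559,68.424) → (32.612,53.087) → (14.357,54.032) → (6.047,70.314) → (15.994,85.651) → (34.249,84.706), returning to the start.

Shape 3 is a circle drawn with `<circle>`. Its stroke #000000 means cut at S913, F1336. After flipping Y the toolpath is (85.458,88.526) → (84.285,92.136) → (81.214,94.367) → (77.418,94.367) → (74.347,92.136) → (73.174,88.526) → (74.347,84.916) → (77.418,82.685) → (81.214,82.685) → (84.285,84.916) → (85.458,88.526), returning to the start.

Shape 4 is a rectangle drawn with `<path>`. Its stroke #000000 means cut at S913, F1336. After flipping Y the toolpath is (35.306,72.177) → (43.973,72.177) → (43.973,61.647) → (35.306,61.647) → (35.306,72.177), returning to the start.

Shape 5 is a rectangle drawn with `<polygon>`. Its stroke #000000 means cut at S913, F1336. After flipping Y the toolpath is (23.132,88.672) → (41.211,88.672) → (41.211,62.377) → (23.132,62.377) → (23.132,88.672), returning to the start.

Shape 6 is a open polyline drawn with `<path>`. Its stroke #000000 means cut at S913, F1336. After flipping Y the toolpath is (89.974,8.674) → (55.053,54.085) → (34.637,61.459).

G21
G90
G0 X79.808 Y38.963
M3 S913
G1 X71.417 Y36.756 F1336
G1 X66.383 Y34.121
G1 X64.708 Y31.058
G1 X66.391 Y27.566
G1 X71.432 Y23.645
M5
G0 X34.249 Y84.706
M3 S913
G1 X42.559 Y68.424 F1336
G1 X32.612 Y53.087
G1 X14.357 Y54.032
G1 X6.047 Y70.314
G1 X15.994 Y85.651
G1 X34.249 Y84.706
M5
G0 X85.458 Y88.526
M3 S913
G1 X84.285 Y92.136 F1336
G1 X81.214 Y94.367
G1 X77.418 Y94.367
G1 X74.347 Y92.136
G1 X73.174 Y88.526
G1 X74.347 Y84.916
G1 X77.418 Y82.685
G1 X81.214 Y82.685
G1 X84.285 Y84.916
G1 X85.458 Y88.526
M5
G0 X35.306 Y72.177
M3 S913
G1 X43.973 Y72.177 F1336
G1 X43.973 Y61.647
G1 X35.306 Y61.647
G1 X35.306 Y72.177
M5
G0 X23.132 Y88.672
M3 S913
G1 X41.211 Y88.672 F1336
G1 X41.211 Y62.377
G1 X23.132 Y62.377
G1 X23.132 Y88.672
M5
G0 X89.974 Y8.674
M3 S913
G1 X55.053 Y54.085 F1336
G1 X34.637 Y61.459
M5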